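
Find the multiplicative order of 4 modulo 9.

3

Since 4 ∈ (Z/9Z)^×, its order divides φ(9) = φ(3^2) = 3·(3−1) = 6 = 2 · 3.
Divisors of 6: 1, 2, 3, 6.
Check 4^d mod 9 for each divisor in increasing order:
4^1 ≡ 4
4^2 ≡ 7
4^3 ≡ 1
So ord_9(4) = 3.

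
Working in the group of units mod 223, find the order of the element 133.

111

By Lagrange's theorem, ord_223(133) divides φ(223) = 223 − 1 = 222 = 2 · 3 · 37.
Divisors of 222: 1, 2, 3, 6, 37, 74, 111, 222.
Compute 133^d (mod 223) for the divisors d until we hit 1:
133^1 ≡ 133 (mod 223)
133^2 ≡ 72 (mod 223)
133^3 ≡ 210 (mod 223)
133^6 ≡ 169 (mod 223)
133^37 ≡ 39 (mod 223)
133^74 ≡ 183 (mod 223)
133^111 ≡ 1 (mod 223) ✓
Hence ord(133) = 111.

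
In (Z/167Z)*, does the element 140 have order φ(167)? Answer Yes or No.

Yes

φ(167) = 167 − 1 = 166 = 2 · 83.
Test 140^(166/q) mod 167 for each prime factor q of 166:
140^83 ≡ 166 (mod 167)  [q = 2: ≢ 1 ✓]
140^2 ≡ 61 (mod 167)  [q = 83: ≢ 1 ✓]
Every test exponent gives a nontrivial residue, hence 140 generates the full group.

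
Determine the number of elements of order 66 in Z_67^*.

φ(67) = 67 − 1 = 66 = 2 · 3 · 11.
In a cyclic group of order 66, there are φ(d) elements of order d for each divisor d of 66, and zero for non-divisors.
66 = 2 · 3 · 11 divides 66, and φ(66) = 20.

20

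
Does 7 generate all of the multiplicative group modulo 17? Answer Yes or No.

φ(17) = 17 − 1 = 16 = 2^4.
An element g generates (Z/17Z)^× iff g^(16/q) ≢ 1 (mod 17) for each prime q ∈ {2}.
7^8 ≡ 16 (mod 17)  [q = 2: ≢ 1 ✓]
None equal 1, so ord_17(7) = 16: 7 is a primitive root.

Yes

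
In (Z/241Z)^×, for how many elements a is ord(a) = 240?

64

φ(241) = 241 − 1 = 240 = 2^4 · 3 · 5.
Since (Z/241Z)^× is cyclic of order 240, the number of elements of order d is φ(d) when d | 240 and 0 otherwise.
240 = 2^4 · 3 · 5 divides 240, and φ(240) = 64.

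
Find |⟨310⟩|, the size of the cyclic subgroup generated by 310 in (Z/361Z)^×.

ord(310) | φ(361) = φ(19^2) = 19·(19−1) = 342 = 2 · 3^2 · 19.
Divisors of 342: 1, 2, 3, 6, 9, 18, 19, 38, 57, 114, 171, 342.
Test each divisor d:
310^1 ≡ 310 (mod 361)
310^2 ≡ 74 (mod 361)
310^3 ≡ 197 (mod 361)
310^6 ≡ 182 (mod 361)
310^9 ≡ 115 (mod 361)
310^18 ≡ 229 (mod 361)
310^19 ≡ 234 (mod 361)
310^38 ≡ 245 (mod 361)
310^57 ≡ 292 (mod 361)
310^114 ≡ 68 (mod 361)
310^171 ≡ 1 (mod 361) ✓
The smallest such exponent is 171, so the order of 310 is 171.

171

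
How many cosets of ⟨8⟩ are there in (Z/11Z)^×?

ord(8) | φ(11) = 11 − 1 = 10 = 2 · 5.
Divisors of 10: 1, 2, 5, 10.
Compute 8^d (mod 11) for the divisors d until we hit 1:
8^1 ≡ 8
8^2 ≡ 9
8^5 ≡ 10
8^10 ≡ 1
Thus |⟨8⟩| = ord(8) = 10.
[(Z/11Z)^× : ⟨8⟩] = 10/10 = 1.

1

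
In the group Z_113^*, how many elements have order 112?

φ(113) = 113 − 1 = 112 = 2^4 · 7.
(Z/113Z)^× is cyclic (|G| = 112); a cyclic group of order m has exactly φ(d) elements of each order d | m, and none otherwise.
112 = 2^4 · 7 divides 112, and φ(112) = 48.

48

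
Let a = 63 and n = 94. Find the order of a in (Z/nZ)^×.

23

By Lagrange's theorem, ord_94(63) divides φ(94) = φ(2)·φ(47) = 1·46 = 46 = 2 · 23.
Divisors of 46: 1, 2, 23, 46.
Compute 63^d (mod 94) for the divisors d until we hit 1:
63^1 ≡ 63 (mod 94)
63^2 ≡ 21 (mod 94)
63^23 ≡ 1 (mod 94) ✓
So ord_94(63) = 23.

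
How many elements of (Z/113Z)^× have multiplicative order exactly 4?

φ(113) = 113 − 1 = 112 = 2^4 · 7.
Since (Z/113Z)^× is cyclic of order 112, the number of elements of order d is φ(d) when d | 112 and 0 otherwise.
4 = 2^2 divides 112, and φ(4) = 2.

2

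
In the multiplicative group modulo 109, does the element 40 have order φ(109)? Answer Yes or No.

Yes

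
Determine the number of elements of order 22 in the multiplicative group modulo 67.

φ(67) = 67 − 1 = 66 = 2 · 3 · 11.
(Z/67Z)^× is cyclic (|G| = 66); a cyclic group of order m has exactly φ(d) elements of each order d | m, and none otherwise.
22 = 2 · 11 divides 66, and φ(22) = 10.

10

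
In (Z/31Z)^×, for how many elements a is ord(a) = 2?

1

φ(31) = 31 − 1 = 30 = 2 · 3 · 5.
Since (Z/31Z)^× is cyclic of order 30, the number of elements of order d is φ(d) when d | 30 and 0 otherwise.
2 | 30, and φ(2) = 2 − 1 = 1.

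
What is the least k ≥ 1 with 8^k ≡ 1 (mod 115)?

Since 8 ∈ (Z/115Z)^×, its order divides φ(115) = φ(5·23) = (5−1)·(23−1) = 4·22 = 88 = 2^3 · 11.
Divisors of 88: 1, 2, 4, 8, 11, 22, 44, 88.
Compute 8^d (mod 115) for the divisors d until we hit 1:
8^1 ≡ 8 (mod 115)
8^2 ≡ 64 (mod 115)
8^4 ≡ 71 (mod 115)
8^8 ≡ 96 (mod 115)
8^11 ≡ 47 (mod 115)
8^22 ≡ 24 (mod 115)
8^44 ≡ 1 (mod 115) ✓
Therefore the multiplicative order of 8 modulo 115 is 44.

44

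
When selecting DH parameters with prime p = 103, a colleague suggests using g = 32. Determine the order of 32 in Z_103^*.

51

ord(32) | φ(103) = 103 − 1 = 102 = 2 · 3 · 17.
Divisors of 102: 1, 2, 3, 6, 17, 34, 51, 102.
Test each divisor d:
32^1 ≡ 32
32^2 ≡ 97
32^3 ≡ 14
32^6 ≡ 93
32^17 ≡ 46
32^34 ≡ 56
32^51 ≡ 1
Hence ord(32) = 51.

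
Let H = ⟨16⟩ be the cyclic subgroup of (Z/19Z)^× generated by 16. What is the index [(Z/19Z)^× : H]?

2

Since 16 ∈ (Z/19Z)^×, its order divides φ(19) = 19 − 1 = 18 = 2 · 3^2.
Divisors of 18: 1, 2, 3, 6, 9, 18.
Check 16^d mod 19 for each divisor in increasing order:
16^1 ≡ 16 (mod 19)
16^2 ≡ 9 (mod 19)
16^3 ≡ 11 (mod 19)
16^6 ≡ 7 (mod 19)
16^9 ≡ 1 (mod 19) ✓
The order of 16 is 9, so the subgroup it generates has 9 elements.
[(Z/19Z)^× : ⟨16⟩] = 18/9 = 2.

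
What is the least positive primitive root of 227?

2

φ(227) = 227 − 1 = 226 = 2 · 113.
g is a primitive root iff g^(226/q) ≢ 1 (mod 227) for each prime q ∈ {2, 113}.
g = 2: 2^113 ≡ 226; 2^2 ≡ 4 — none is 1, so 2 is a primitive root.
Hence the least primitive root of 227 is 2.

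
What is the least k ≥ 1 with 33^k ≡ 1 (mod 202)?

50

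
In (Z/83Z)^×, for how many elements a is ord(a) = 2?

1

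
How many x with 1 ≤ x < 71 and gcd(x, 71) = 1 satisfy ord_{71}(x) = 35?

24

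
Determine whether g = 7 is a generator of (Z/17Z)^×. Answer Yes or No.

φ(17) = 17 − 1 = 16 = 2^4.
It suffices to check that the order of 7 is not a proper divisor of 16: compute 7^(16/q) for q ∈ {2}.
7^8 ≡ 16 (mod 17)  [q = 2: ≢ 1 ✓]
None equal 1, so ord_17(7) = 16: 7 is a primitive root.

Yes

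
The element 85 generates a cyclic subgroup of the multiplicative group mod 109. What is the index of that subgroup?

1

By Lagrange's theorem, ord_109(85) divides φ(109) = 109 − 1 = 108 = 2^2 · 3^3.
Divisors of 108: 1, 2, 3, 4, 6, 9, 12, 18, 27, 36, 54, 108.
Compute 85^d (mod 109) for the divisors d until we hit 1:
85^1 ≡ 85 (mod 109)
85^2 ≡ 31 (mod 109)
85^3 ≡ 19 (mod 109)
85^4 ≡ 89 (mod 109)
85^6 ≡ 34 (mod 109)
85^9 ≡ 101 (mod 109)
85^12 ≡ 66 (mod 109)
85^18 ≡ 64 (mod 109)
85^27 ≡ 33 (mod 109)
85^36 ≡ 63 (mod 109)
85^54 ≡ 108 (mod 109)
85^108 ≡ 1 (mod 109) ✓
The order of 85 is 108, so the subgroup it generates has 108 elements.
[(Z/109Z)^× : ⟨85⟩] = 108/108 = 1.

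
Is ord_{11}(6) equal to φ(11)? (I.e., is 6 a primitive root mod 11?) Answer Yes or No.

Yes

φ(11) = 11 − 1 = 10 = 2 · 5.
It suffices to check that the order of 6 is not a proper divisor of 10: compute 6^(10/q) for q ∈ {2, 5}.
6^5 ≡ 10 (mod 11)  [q = 2: ≢ 1 ✓]
6^2 ≡ 3 (mod 11)  [q = 5: ≢ 1 ✓]
All checks pass, so 6 has order 10 and is a primitive root modulo 11.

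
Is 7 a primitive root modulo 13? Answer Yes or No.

Yes

φ(13) = 13 − 1 = 12 = 2^2 · 3.
Test 7^(12/q) mod 13 for each prime factor q of 12:
7^6 ≡ 12 (mod 13)  [q = 2: ≢ 1 ✓]
7^4 ≡ 9 (mod 13)  [q = 3: ≢ 1 ✓]
All checks pass, so 7 has order 12 and is a primitive root modulo 13.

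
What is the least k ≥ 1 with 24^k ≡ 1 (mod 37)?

36

Since 24 ∈ (Z/37Z)^×, its order divides φ(37) = 37 − 1 = 36 = 2^2 · 3^2.
Divisors of 36: 1, 2, 3, 4, 6, 9, 12, 18, 36.
Test each divisor d:
24^1 ≡ 24
24^2 ≡ 21
24^3 ≡ 23
24^4 ≡ 34
24^6 ≡ 11
24^9 ≡ 31
24^12 ≡ 10
24^18 ≡ 36
24^36 ≡ 1
Hence ord(24) = 36.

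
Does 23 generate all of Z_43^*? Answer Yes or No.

No

φ(43) = 43 − 1 = 42 = 2 · 3 · 7.
Test 23^(42/q) mod 43 for each prime factor q of 42:
23^21 ≡ 1 (mod 43)  [q = 2: ≡ 1 ✗]
23^14 ≡ 36 (mod 43)  [q = 3: ≢ 1 ✓]
23^6 ≡ 4 (mod 43)  [q = 7: ≢ 1 ✓]
The check at q = 2 fails, so 23 generates a proper subgroup.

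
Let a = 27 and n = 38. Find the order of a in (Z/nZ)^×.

By Lagrange's theorem, ord_38(27) divides φ(38) = φ(2)·φ(19) = 1·18 = 18 = 2 · 3^2.
Divisors of 18: 1, 2, 3, 6, 9, 18.
Check 27^d mod 38 for each divisor in increasing order:
27^1 ≡ 27
27^2 ≡ 7
27^3 ≡ 37
27^6 ≡ 1
Hence ord(27) = 6.

6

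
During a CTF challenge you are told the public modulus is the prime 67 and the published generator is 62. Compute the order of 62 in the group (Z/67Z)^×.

11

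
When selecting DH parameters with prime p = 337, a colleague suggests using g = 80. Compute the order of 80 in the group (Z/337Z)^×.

The order of 80 must divide φ(337) = 337 − 1 = 336 = 2^4 · 3 · 7.
Divisors of 336: 1, 2, 3, 4, 6, 7, 8, 12, 14, 16, 21, 24, 28, 42, 48, 56, 84, 112, 168, 336.
Compute 80^d (mod 337) for the divisors d until we hit 1:
80^1 ≡ 80
80^2 ≡ 334
80^3 ≡ 97
80^4 ≡ 9
80^6 ≡ 310
80^7 ≡ 199
80^8 ≡ 81
80^12 ≡ 55
80^14 ≡ 172
80^16 ≡ 158
80^21 ≡ 191
80^24 ≡ 329
80^28 ≡ 265
80^42 ≡ 85
80^48 ≡ 64
80^56 ≡ 129
80^84 ≡ 148
80^112 ≡ 128
80^168 ≡ 336
80^336 ≡ 1
Therefore the multiplicative order of 80 modulo 337 is 336.

336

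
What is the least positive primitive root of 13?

φ(13) = 13 − 1 = 12 = 2^2 · 3.
g is a primitive root iff g^(12/q) ≢ 1 (mod 13) for each prime q ∈ {2, 3}.
g = 2: 2^6 ≡ 12; 2^4 ≡ 3 — none is 1, so 2 is a primitive root.
So 2 is the smallest generator of (Z/13Z)^×.

2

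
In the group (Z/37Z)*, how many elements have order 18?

6

φ(37) = 37 − 1 = 36 = 2^2 · 3^2.
In a cyclic group of order 36, there are φ(d) elements of order d for each divisor d of 36, and zero for non-divisors.
18 = 2 · 3^2 divides 36, and φ(18) = 6.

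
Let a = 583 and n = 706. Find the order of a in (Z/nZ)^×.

The order of 583 must divide φ(706) = φ(2)·φ(353) = 1·352 = 352 = 2^5 · 11.
Divisors of 352: 1, 2, 4, 8, 11, 16, 22, 32, 44, 88, 176, 352.
Test each divisor d:
583^1 ≡ 583 (mod 706)
583^2 ≡ 303 (mod 706)
583^4 ≡ 29 (mod 706)
583^8 ≡ 135 (mod 706)
583^11 ≡ 347 (mod 706)
583^16 ≡ 575 (mod 706)
583^22 ≡ 389 (mod 706)
583^32 ≡ 217 (mod 706)
583^44 ≡ 237 (mod 706)
583^88 ≡ 395 (mod 706)
583^176 ≡ 705 (mod 706)
583^352 ≡ 1 (mod 706) ✓
The smallest such exponent is 352, so the order of 583 is 352.

352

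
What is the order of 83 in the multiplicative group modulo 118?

By Lagrange's theorem, ord_118(83) divides φ(118) = φ(2)·φ(59) = 1·58 = 58 = 2 · 29.
Divisors of 58: 1, 2, 29, 58.
Check 83^d mod 118 for each divisor in increasing order:
83^1 ≡ 83 (mod 118)
83^2 ≡ 45 (mod 118)
83^29 ≡ 117 (mod 118)
83^58 ≡ 1 (mod 118) ✓
The smallest such exponent is 58, so the order of 83 is 58.

58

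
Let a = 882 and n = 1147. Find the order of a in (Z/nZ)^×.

60

Since 882 ∈ (Z/1147Z)^×, its order divides φ(1147) = φ(31·37) = (31−1)·(37−1) = 30·36 = 1080 = 2^3 · 3^3 · 5.
Divisors of 1080: 1, 2, 3, 4, 5, 6, 8, 9, 10, 12, 15, 18, 20, 24, 27, 30, 36, 40, 45, 54, 60, 72, 90, 108, 120, 135, 180, 216, 270, 360, 540, 1080.
Test each divisor d:
882^1 ≡ 882
882^2 ≡ 258
882^3 ≡ 450
882^4 ≡ 38
882^5 ≡ 253
882^6 ≡ 628
882^8 ≡ 297
882^9 ≡ 438
882^10 ≡ 924
882^12 ≡ 963
882^15 ≡ 931
882^18 ≡ 295
882^20 ≡ 408
882^24 ≡ 593
882^27 ≡ 746
882^30 ≡ 776
882^36 ≡ 1000
882^40 ≡ 149
882^45 ≡ 993
882^54 ≡ 221
882^60 ≡ 1
So ord_1147(882) = 60.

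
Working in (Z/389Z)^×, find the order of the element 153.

The order of 153 must divide φ(389) = 389 − 1 = 388 = 2^2 · 97.
Divisors of 388: 1, 2, 4, 97, 194, 388.
Evaluate successive powers at the divisors of 388:
153^1 ≡ 153 (mod 389)
153^2 ≡ 69 (mod 389)
153^4 ≡ 93 (mod 389)
153^97 ≡ 388 (mod 389)
153^194 ≡ 1 (mod 389) ✓
The smallest such exponent is 194, so the order of 153 is 194.

194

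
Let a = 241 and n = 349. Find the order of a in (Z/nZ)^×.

Since 241 ∈ (Z/349Z)^×, its order divides φ(349) = 349 − 1 = 348 = 2^2 · 3 · 29.
Divisors of 348: 1, 2, 3, 4, 6, 12, 29, 58, 87, 116, 174, 348.
Check 241^d mod 349 for each divisor in increasing order:
241^1 ≡ 241
241^2 ≡ 147
241^3 ≡ 178
241^4 ≡ 320
241^6 ≡ 274
241^12 ≡ 41
241^29 ≡ 227
241^58 ≡ 226
241^87 ≡ 348
241^116 ≡ 122
241^174 ≡ 1
So ord_349(241) = 174.

174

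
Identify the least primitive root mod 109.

6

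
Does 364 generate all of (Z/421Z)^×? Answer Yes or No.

Yes

φ(421) = 421 − 1 = 420 = 2^2 · 3 · 5 · 7.
Test 364^(420/q) mod 421 for each prime factor q of 420:
364^210 ≡ 420 (mod 421)  [q = 2: ≢ 1 ✓]
364^140 ≡ 20 (mod 421)  [q = 3: ≢ 1 ✓]
364^84 ≡ 279 (mod 421)  [q = 5: ≢ 1 ✓]
364^60 ≡ 152 (mod 421)  [q = 7: ≢ 1 ✓]
None equal 1, so ord_421(364) = 420: 364 is a primitive root.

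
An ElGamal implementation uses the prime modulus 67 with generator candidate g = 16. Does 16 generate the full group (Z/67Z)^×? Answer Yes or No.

No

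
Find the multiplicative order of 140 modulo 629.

12

The order of 140 must divide φ(629) = φ(17·37) = (17−1)·(37−1) = 16·36 = 576 = 2^6 · 3^2.
Divisors of 576: 1, 2, 3, 4, 6, 8, 9, 12, 16, 18, 24, 32, 36, 48, 64, 72, 96, 144, 192, 288, 576.
Check 140^d mod 629 for each divisor in increasing order:
140^1 ≡ 140 (mod 629)
140^2 ≡ 101 (mod 629)
140^3 ≡ 302 (mod 629)
140^4 ≡ 137 (mod 629)
140^6 ≡ 628 (mod 629)
140^8 ≡ 528 (mod 629)
140^9 ≡ 327 (mod 629)
140^12 ≡ 1 (mod 629) ✓
Hence ord(140) = 12.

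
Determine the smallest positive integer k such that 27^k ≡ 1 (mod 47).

23

ord(27) | φ(47) = 47 − 1 = 46 = 2 · 23.
Divisors of 46: 1, 2, 23, 46.
Test each divisor d:
27^1 ≡ 27
27^2 ≡ 24
27^23 ≡ 1
Therefore the multiplicative order of 27 modulo 47 is 23.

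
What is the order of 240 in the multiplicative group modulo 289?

Since 240 ∈ (Z/289Z)^×, its order divides φ(289) = φ(17^2) = 17·(17−1) = 272 = 2^4 · 17.
Divisors of 272: 1, 2, 4, 8, 16, 17, 34, 68, 136, 272.
Evaluate successive powers at the divisors of 272:
240^1 ≡ 240 (mod 289)
240^2 ≡ 89 (mod 289)
240^4 ≡ 118 (mod 289)
240^8 ≡ 52 (mod 289)
240^16 ≡ 103 (mod 289)
240^17 ≡ 155 (mod 289)
240^34 ≡ 38 (mod 289)
240^68 ≡ 288 (mod 289)
240^136 ≡ 1 (mod 289) ✓
Hence ord(240) = 136.

136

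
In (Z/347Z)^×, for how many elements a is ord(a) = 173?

172

φ(347) = 347 − 1 = 346 = 2 · 173.
(Z/347Z)^× is cyclic (|G| = 346); a cyclic group of order m has exactly φ(d) elements of each order d | m, and none otherwise.
173 | 346, and φ(173) = 173 − 1 = 172.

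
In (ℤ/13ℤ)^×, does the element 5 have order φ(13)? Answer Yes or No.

φ(13) = 13 − 1 = 12 = 2^2 · 3.
An element g generates (Z/13Z)^× iff g^(12/q) ≢ 1 (mod 13) for each prime q ∈ {2, 3}.
5^6 ≡ 12 (mod 13)  [q = 2: ≢ 1 ✓]
5^4 ≡ 1 (mod 13)  [q = 3: ≡ 1 ✗]
5^4 ≡ 1 shows ord(5) | 4, strictly less than φ(13); not a primitive root.

No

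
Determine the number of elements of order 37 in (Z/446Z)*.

φ(446) = φ(2)·φ(223) = 1·222 = 222 = 2 · 3 · 37.
In a cyclic group of order 222, there are φ(d) elements of order d for each divisor d of 222, and zero for non-divisors.
37 | 222, and φ(37) = 37 − 1 = 36.

36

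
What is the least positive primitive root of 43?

φ(43) = 43 − 1 = 42 = 2 · 3 · 7.
g is a primitive root iff g^(42/q) ≢ 1 (mod 43) for each prime q ∈ {2, 3, 7}.
g = 2: 2^21 ≡ 42; 2^14 ≡ 1 — hits 1, so not a primitive root.
g = 3: 3^21 ≡ 42; 3^14 ≡ 36; 3^6 ≡ 41 — none is 1, so 3 is a primitive root.
So 3 is the smallest generator of (Z/43Z)^×.

3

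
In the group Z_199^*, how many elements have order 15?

0

φ(199) = 199 − 1 = 198 = 2 · 3^2 · 11.
(Z/199Z)^× is cyclic (|G| = 198); a cyclic group of order m has exactly φ(d) elements of each order d | m, and none otherwise.
Here 198 is not a multiple of 15, so there are no elements of order 15.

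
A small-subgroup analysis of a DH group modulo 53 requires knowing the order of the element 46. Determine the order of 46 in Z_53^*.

13

Since 46 ∈ (Z/53Z)^×, its order divides φ(53) = 53 − 1 = 52 = 2^2 · 13.
Divisors of 52: 1, 2, 4, 13, 26, 52.
Evaluate successive powers at the divisors of 52:
46^1 ≡ 46
46^2 ≡ 49
46^4 ≡ 16
46^13 ≡ 1
So ord_53(46) = 13.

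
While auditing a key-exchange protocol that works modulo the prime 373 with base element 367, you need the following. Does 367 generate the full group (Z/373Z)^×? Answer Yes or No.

Yes

φ(373) = 373 − 1 = 372 = 2^2 · 3 · 31.
It suffices to check that the order of 367 is not a proper divisor of 372: compute 367^(372/q) for q ∈ {2, 3, 31}.
367^186 ≡ 372 (mod 373)  [q = 2: ≢ 1 ✓]
367^124 ≡ 88 (mod 373)  [q = 3: ≢ 1 ✓]
367^12 ≡ 215 (mod 373)  [q = 31: ≢ 1 ✓]
Every test exponent gives a nontrivial residue, hence 367 generates the full group.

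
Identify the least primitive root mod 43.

φ(43) = 43 − 1 = 42 = 2 · 3 · 7.
g is a primitive root iff g^(42/q) ≢ 1 (mod 43) for each prime q ∈ {2, 3, 7}.
g = 2: 2^21 ≡ 42; 2^14 ≡ 1 — hits 1, so not a primitive root.
g = 3: 3^21 ≡ 42; 3^14 ≡ 36; 3^6 ≡ 41 — none is 1, so 3 is a primitive root.
The smallest primitive root modulo 43 is 3.

3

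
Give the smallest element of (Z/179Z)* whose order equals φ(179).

φ(179) = 179 − 1 = 178 = 2 · 89.
g is a primitive root iff g^(178/q) ≢ 1 (mod 179) for each prime q ∈ {2, 89}.
g = 2: 2^89 ≡ 178; 2^2 ≡ 4 — none is 1, so 2 is a primitive root.
Hence the least primitive root of 179 is 2.

2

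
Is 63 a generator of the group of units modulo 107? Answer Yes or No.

φ(107) = 107 − 1 = 106 = 2 · 53.
It suffices to check that the order of 63 is not a proper divisor of 106: compute 63^(106/q) for q ∈ {2, 53}.
63^53 ≡ 106 (mod 107)  [q = 2: ≢ 1 ✓]
63^2 ≡ 10 (mod 107)  [q = 53: ≢ 1 ✓]
Every test exponent gives a nontrivial residue, hence 63 generates the full group.

Yes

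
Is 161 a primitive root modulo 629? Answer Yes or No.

No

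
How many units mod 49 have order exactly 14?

φ(49) = φ(7^2) = 7·(7−1) = 42 = 2 · 3 · 7.
In a cyclic group of order 42, there are φ(d) elements of order d for each divisor d of 42, and zero for non-divisors.
14 = 2 · 7 divides 42, and φ(14) = 6.

6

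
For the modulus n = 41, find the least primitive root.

6

φ(41) = 41 − 1 = 40 = 2^3 · 5.
g is a primitive root iff g^(40/q) ≢ 1 (mod 41) for each prime q ∈ {2, 5}.
g = 2: 2^20 ≡ 1 — hits 1, so not a primitive root.
g = 3: 3^20 ≡ 40; 3^8 ≡ 1 — hits 1, so not a primitive root.
g = 4: 4^20 ≡ 1 — hits 1, so not a primitive root.
g = 5: 5^20 ≡ 1 — hits 1, so not a primitive root.
g = 6: 6^20 ≡ 40; 6^8 ≡ 10 — none is 1, so 6 is a primitive root.
The smallest primitive root modulo 41 is 6.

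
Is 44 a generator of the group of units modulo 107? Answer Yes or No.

No

φ(107) = 107 − 1 = 106 = 2 · 53.
44 is a primitive root mod 107 iff 44^(φ(107)/q) ≢ 1 for every prime q | φ(107), i.e. q ∈ {2, 53}.
44^53 ≡ 1 (mod 107)  [q = 2: ≡ 1 ✗]
44^2 ≡ 10 (mod 107)  [q = 53: ≢ 1 ✓]
Since 44^53 ≡ 1, the order of 44 divides 53 < 106, so 44 is not a primitive root.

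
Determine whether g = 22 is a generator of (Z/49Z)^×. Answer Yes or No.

φ(49) = φ(7^2) = 7·(7−1) = 42 = 2 · 3 · 7.
An element g generates (Z/49Z)^× iff g^(42/q) ≢ 1 (mod 49) for each prime q ∈ {2, 3, 7}.
22^21 ≡ 1 (mod 49)  [q = 2: ≡ 1 ✗]
22^14 ≡ 1 (mod 49)  [q = 3: ≡ 1 ✗]
22^6 ≡ 29 (mod 49)  [q = 7: ≢ 1 ✓]
Since 22^21 ≡ 1, the order of 22 divides 21 < 42, so 22 is not a primitive root.

No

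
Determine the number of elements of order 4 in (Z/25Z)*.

2

φ(25) = φ(5^2) = 5·(5−1) = 20 = 2^2 · 5.
(Z/25Z)^× is cyclic (|G| = 20); a cyclic group of order m has exactly φ(d) elements of each order d | m, and none otherwise.
4 = 2^2 divides 20, and φ(4) = 2.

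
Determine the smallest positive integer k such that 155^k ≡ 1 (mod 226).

Since 155 ∈ (Z/226Z)^×, its order divides φ(226) = φ(2)·φ(113) = 1·112 = 112 = 2^4 · 7.
Divisors of 112: 1, 2, 4, 7, 8, 14, 16, 28, 56, 112.
Compute 155^d (mod 226) for the divisors d until we hit 1:
155^1 ≡ 155 (mod 226)
155^2 ≡ 69 (mod 226)
155^4 ≡ 15 (mod 226)
155^7 ≡ 191 (mod 226)
155^8 ≡ 225 (mod 226)
155^14 ≡ 95 (mod 226)
155^16 ≡ 1 (mod 226) ✓
Therefore the multiplicative order of 155 modulo 226 is 16.

16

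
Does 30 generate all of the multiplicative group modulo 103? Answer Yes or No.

No

φ(103) = 103 − 1 = 102 = 2 · 3 · 17.
Test 30^(102/q) mod 103 for each prime factor q of 102:
30^51 ≡ 1 (mod 103)  [q = 2: ≡ 1 ✗]
30^34 ≡ 1 (mod 103)  [q = 3: ≡ 1 ✗]
30^6 ≡ 93 (mod 103)  [q = 17: ≢ 1 ✓]
The check at q = 2 fails, so 30 generates a proper subgroup.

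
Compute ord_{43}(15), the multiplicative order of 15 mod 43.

21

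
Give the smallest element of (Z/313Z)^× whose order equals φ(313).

10

φ(313) = 313 − 1 = 312 = 2^3 · 3 · 13.
g is a primitive root iff g^(312/q) ≢ 1 (mod 313) for each prime q ∈ {2, 3, 13}.
g = 2: 2^156 ≡ 1 — hits 1, so not a primitive root.
g = 3: 3^156 ≡ 1 — hits 1, so not a primitive root.
g = 4: 4^156 ≡ 1 — hits 1, so not a primitive root.
g = 5: 5^156 ≡ 312; 5^104 ≡ 1 — hits 1, so not a primitive root.
g = 6: 6^156 ≡ 1 — hits 1, so not a primitive root.
g = 7: 7^156 ≡ 312; 7^104 ≡ 1 — hits 1, so not a primitive root.
g = 8: 8^156 ≡ 1 — hits 1, so not a primitive root.
g = 9: 9^156 ≡ 1 — hits 1, so not a primitive root.
g = 10: 10^156 ≡ 312; 10^104 ≡ 214; 10^24 ≡ 103 — none is 1, so 10 is a primitive root.
Hence the least primitive root of 313 is 10.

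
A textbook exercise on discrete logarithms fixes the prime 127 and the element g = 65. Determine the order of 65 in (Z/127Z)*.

Since 65 ∈ (Z/127Z)^×, its order divides φ(127) = 127 − 1 = 126 = 2 · 3^2 · 7.
Divisors of 126: 1, 2, 3, 6, 7, 9, 14, 18, 21, 42, 63, 126.
Test each divisor d:
65^1 ≡ 65
65^2 ≡ 34
65^3 ≡ 51
65^6 ≡ 61
65^7 ≡ 28
65^9 ≡ 63
65^14 ≡ 22
65^18 ≡ 32
65^21 ≡ 108
65^42 ≡ 107
65^63 ≡ 126
65^126 ≡ 1
So ord_127(65) = 126.

126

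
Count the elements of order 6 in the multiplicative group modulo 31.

φ(31) = 31 − 1 = 30 = 2 · 3 · 5.
Since (Z/31Z)^× is cyclic of order 30, the number of elements of order d is φ(d) when d | 30 and 0 otherwise.
6 = 2 · 3 divides 30, and φ(6) = 2.

2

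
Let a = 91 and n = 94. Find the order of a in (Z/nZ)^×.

46

The order of 91 must divide φ(94) = φ(2)·φ(47) = 1·46 = 46 = 2 · 23.
Divisors of 46: 1, 2, 23, 46.
Evaluate successive powers at the divisors of 46:
91^1 ≡ 91 (mod 94)
91^2 ≡ 9 (mod 94)
91^23 ≡ 93 (mod 94)
91^46 ≡ 1 (mod 94) ✓
Hence ord(91) = 46.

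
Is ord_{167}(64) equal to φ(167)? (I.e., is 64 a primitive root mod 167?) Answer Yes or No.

No

φ(167) = 167 − 1 = 166 = 2 · 83.
It suffices to check that the order of 64 is not a proper divisor of 166: compute 64^(166/q) for q ∈ {2, 83}.
64^83 ≡ 1 (mod 167)  [q = 2: ≡ 1 ✗]
64^2 ≡ 88 (mod 167)  [q = 83: ≢ 1 ✓]
Since 64^83 ≡ 1, the order of 64 divides 83 < 166, so 64 is not a primitive root.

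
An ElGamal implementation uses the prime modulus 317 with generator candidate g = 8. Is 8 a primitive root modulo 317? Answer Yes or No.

Yes

φ(317) = 317 − 1 = 316 = 2^2 · 79.
It suffices to check that the order of 8 is not a proper divisor of 316: compute 8^(316/q) for q ∈ {2, 79}.
8^158 ≡ 316 (mod 317)  [q = 2: ≢ 1 ✓]
8^4 ≡ 292 (mod 317)  [q = 79: ≢ 1 ✓]
None equal 1, so ord_317(8) = 316: 8 is a primitive root.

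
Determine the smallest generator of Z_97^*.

5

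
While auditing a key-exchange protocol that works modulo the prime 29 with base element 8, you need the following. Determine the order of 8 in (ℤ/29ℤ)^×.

28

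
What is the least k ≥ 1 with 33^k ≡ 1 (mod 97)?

The order of 33 must divide φ(97) = 97 − 1 = 96 = 2^5 · 3.
Divisors of 96: 1, 2, 3, 4, 6, 8, 12, 16, 24, 32, 48, 96.
Test each divisor d:
33^1 ≡ 33
33^2 ≡ 22
33^3 ≡ 47
33^4 ≡ 96
33^6 ≡ 75
33^8 ≡ 1
Hence ord(33) = 8.

8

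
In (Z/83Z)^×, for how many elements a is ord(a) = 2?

1

φ(83) = 83 − 1 = 82 = 2 · 41.
(Z/83Z)^× is cyclic (|G| = 82); a cyclic group of order m has exactly φ(d) elements of each order d | m, and none otherwise.
2 | 82, and φ(2) = 2 − 1 = 1.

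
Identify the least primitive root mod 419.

φ(419) = 419 − 1 = 418 = 2 · 11 · 19.
g is a primitive root iff g^(418/q) ≢ 1 (mod 419) for each prime q ∈ {2, 11, 19}.
g = 2: 2^209 ≡ 418; 2^38 ≡ 334; 2^22 ≡ 114 — none is 1, so 2 is a primitive root.
Hence the least primitive root of 419 is 2.

2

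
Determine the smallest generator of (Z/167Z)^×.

5

φ(167) = 167 − 1 = 166 = 2 · 83.
g is a primitive root iff g^(166/q) ≢ 1 (mod 167) for each prime q ∈ {2, 83}.
g = 2: 2^83 ≡ 1 — hits 1, so not a primitive root.
g = 3: 3^83 ≡ 1 — hits 1, so not a primitive root.
g = 4: 4^83 ≡ 1 — hits 1, so not a primitive root.
g = 5: 5^83 ≡ 166; 5^2 ≡ 25 — none is 1, so 5 is a primitive root.
The smallest primitive root modulo 167 is 5.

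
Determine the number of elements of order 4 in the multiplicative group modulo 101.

2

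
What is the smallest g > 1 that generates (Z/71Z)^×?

7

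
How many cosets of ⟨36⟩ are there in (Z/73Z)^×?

ord(36) | φ(73) = 73 − 1 = 72 = 2^3 · 3^2.
Divisors of 72: 1, 2, 3, 4, 6, 8, 9, 12, 18, 24, 36, 72.
Test each divisor d:
36^1 ≡ 36 (mod 73)
36^2 ≡ 55 (mod 73)
36^3 ≡ 9 (mod 73)
36^4 ≡ 32 (mod 73)
36^6 ≡ 8 (mod 73)
36^8 ≡ 2 (mod 73)
36^9 ≡ 72 (mod 73)
36^12 ≡ 64 (mod 73)
36^18 ≡ 1 (mod 73) ✓
So ord_73(36) = 18, hence |⟨36⟩| = 18.
[(Z/73Z)^× : ⟨36⟩] = 72/18 = 4.

4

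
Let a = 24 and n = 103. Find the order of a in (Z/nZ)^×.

By Lagrange's theorem, ord_103(24) divides φ(103) = 103 − 1 = 102 = 2 · 3 · 17.
Divisors of 102: 1, 2, 3, 6, 17, 34, 51, 102.
Compute 24^d (mod 103) for the divisors d until we hit 1:
24^1 ≡ 24 (mod 103)
24^2 ≡ 61 (mod 103)
24^3 ≡ 22 (mod 103)
24^6 ≡ 72 (mod 103)
24^17 ≡ 102 (mod 103)
24^34 ≡ 1 (mod 103) ✓
Therefore the multiplicative order of 24 modulo 103 is 34.

34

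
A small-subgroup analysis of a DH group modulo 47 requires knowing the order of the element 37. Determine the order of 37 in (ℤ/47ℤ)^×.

23

Since 37 ∈ (Z/47Z)^×, its order divides φ(47) = 47 − 1 = 46 = 2 · 23.
Divisors of 46: 1, 2, 23, 46.
Check 37^d mod 47 for each divisor in increasing order:
37^1 ≡ 37
37^2 ≡ 6
37^23 ≡ 1
Hence ord(37) = 23.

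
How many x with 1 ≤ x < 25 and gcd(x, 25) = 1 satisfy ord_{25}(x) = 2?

φ(25) = φ(5^2) = 5·(5−1) = 20 = 2^2 · 5.
Since (Z/25Z)^× is cyclic of order 20, the number of elements of order d is φ(d) when d | 20 and 0 otherwise.
2 | 20, and φ(2) = 2 − 1 = 1.

1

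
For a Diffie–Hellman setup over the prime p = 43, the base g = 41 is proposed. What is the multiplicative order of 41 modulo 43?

Since 41 ∈ (Z/43Z)^×, its order divides φ(43) = 43 − 1 = 42 = 2 · 3 · 7.
Divisors of 42: 1, 2, 3, 6, 7, 14, 21, 42.
Evaluate successive powers at the divisors of 42:
41^1 ≡ 41 (mod 43)
41^2 ≡ 4 (mod 43)
41^3 ≡ 35 (mod 43)
41^6 ≡ 21 (mod 43)
41^7 ≡ 1 (mod 43) ✓
So ord_43(41) = 7.

7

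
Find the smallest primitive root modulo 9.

2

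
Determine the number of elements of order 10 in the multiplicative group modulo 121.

4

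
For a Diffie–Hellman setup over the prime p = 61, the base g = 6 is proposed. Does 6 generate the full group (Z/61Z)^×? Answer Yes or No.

φ(61) = 61 − 1 = 60 = 2^2 · 3 · 5.
An element g generates (Z/61Z)^× iff g^(60/q) ≢ 1 (mod 61) for each prime q ∈ {2, 3, 5}.
6^30 ≡ 60 (mod 61)  [q = 2: ≢ 1 ✓]
6^20 ≡ 47 (mod 61)  [q = 3: ≢ 1 ✓]
6^12 ≡ 20 (mod 61)  [q = 5: ≢ 1 ✓]
All checks pass, so 6 has order 60 and is a primitive root modulo 61.

Yes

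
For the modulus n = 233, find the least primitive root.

φ(233) = 233 − 1 = 232 = 2^3 · 29.
Test candidates g = 2, 3, … against the prime factors q ∈ {2, 29} of φ(233): g is a generator iff g^(232/q) ≢ 1 for every such q.
g = 2: 2^116 ≡ 1 — hits 1, so not a primitive root.
g = 3: 3^116 ≡ 232; 3^8 ≡ 37 — none is 1, so 3 is a primitive root.
Hence the least primitive root of 233 is 3.

3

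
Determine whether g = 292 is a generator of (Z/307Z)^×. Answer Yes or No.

Yes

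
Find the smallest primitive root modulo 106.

3

φ(106) = φ(2)·φ(53) = 1·52 = 52 = 2^2 · 13.
Test candidates g = 2, 3, … against the prime factors q ∈ {2, 13} of φ(106): g is a generator iff g^(52/q) ≢ 1 for every such q.
g = 2: gcd(2, 106) = 2 > 1, not a unit — skip.
g = 3: 3^26 ≡ 105; 3^4 ≡ 81 — none is 1, so 3 is a primitive root.
Hence the least primitive root of 106 is 3.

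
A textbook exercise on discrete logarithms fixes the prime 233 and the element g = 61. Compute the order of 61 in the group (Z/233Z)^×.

232

ord(61) | φ(233) = 233 − 1 = 232 = 2^3 · 29.
Divisors of 232: 1, 2, 4, 8, 29, 58, 116, 232.
Check 61^d mod 233 for each divisor in increasing order:
61^1 ≡ 61 (mod 233)
61^2 ≡ 226 (mod 233)
61^4 ≡ 49 (mod 233)
61^8 ≡ 71 (mod 233)
61^29 ≡ 12 (mod 233)
61^58 ≡ 144 (mod 233)
61^116 ≡ 232 (mod 233)
61^232 ≡ 1 (mod 233) ✓
Hence ord(61) = 232.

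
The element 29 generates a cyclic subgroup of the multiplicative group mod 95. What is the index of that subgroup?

The order of 29 must divide φ(95) = φ(5·19) = (5−1)·(19−1) = 4·18 = 72 = 2^3 · 3^2.
Divisors of 72: 1, 2, 3, 4, 6, 8, 9, 12, 18, 24, 36, 72.
Compute 29^d (mod 95) for the divisors d until we hit 1:
29^1 ≡ 29
29^2 ≡ 81
29^3 ≡ 69
29^4 ≡ 6
29^6 ≡ 11
29^8 ≡ 36
29^9 ≡ 94
29^12 ≡ 26
29^18 ≡ 1
The order of 29 is 18, so the subgroup it generates has 18 elements.
Index = |(Z/95Z)^×| / |⟨29⟩| = 72 / 18 = 4.

4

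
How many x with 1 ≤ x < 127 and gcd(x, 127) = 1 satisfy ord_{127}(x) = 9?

6

φ(127) = 127 − 1 = 126 = 2 · 3^2 · 7.
(Z/127Z)^× is cyclic (|G| = 126); a cyclic group of order m has exactly φ(d) elements of each order d | m, and none otherwise.
9 = 3^2 divides 126, and φ(9) = 6.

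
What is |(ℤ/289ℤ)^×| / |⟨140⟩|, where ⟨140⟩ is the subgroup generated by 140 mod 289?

Since 140 ∈ (Z/289Z)^×, its order divides φ(289) = φ(17^2) = 17·(17−1) = 272 = 2^4 · 17.
Divisors of 272: 1, 2, 4, 8, 16, 17, 34, 68, 136, 272.
Check 140^d mod 289 for each divisor in increasing order:
140^1 ≡ 140 (mod 289)
140^2 ≡ 237 (mod 289)
140^4 ≡ 103 (mod 289)
140^8 ≡ 205 (mod 289)
140^16 ≡ 120 (mod 289)
140^17 ≡ 38 (mod 289)
140^34 ≡ 288 (mod 289)
140^68 ≡ 1 (mod 289) ✓
So ord_289(140) = 68, hence |⟨140⟩| = 68.
Index = |(Z/289Z)^×| / |⟨140⟩| = 272 / 68 = 4.

4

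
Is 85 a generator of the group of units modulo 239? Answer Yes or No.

No

φ(239) = 239 − 1 = 238 = 2 · 7 · 17.
It suffices to check that the order of 85 is not a proper divisor of 238: compute 85^(238/q) for q ∈ {2, 7, 17}.
85^119 ≡ 1 (mod 239)  [q = 2: ≡ 1 ✗]
85^34 ≡ 24 (mod 239)  [q = 7: ≢ 1 ✓]
85^14 ≡ 36 (mod 239)  [q = 17: ≢ 1 ✓]
85^119 ≡ 1 shows ord(85) | 119, strictly less than φ(239); not a primitive root.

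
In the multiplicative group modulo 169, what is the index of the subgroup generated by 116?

6

By Lagrange's theorem, ord_169(116) divides φ(169) = φ(13^2) = 13·(13−1) = 156 = 2^2 · 3 · 13.
Divisors of 156: 1, 2, 3, 4, 6, 12, 13, 26, 39, 52, 78, 156.
Check 116^d mod 169 for each divisor in increasing order:
116^1 ≡ 116 (mod 169)
116^2 ≡ 105 (mod 169)
116^3 ≡ 12 (mod 169)
116^4 ≡ 40 (mod 169)
116^6 ≡ 144 (mod 169)
116^12 ≡ 118 (mod 169)
116^13 ≡ 168 (mod 169)
116^26 ≡ 1 (mod 169) ✓
Thus |⟨116⟩| = ord(116) = 26.
Index = |(Z/169Z)^×| / |⟨116⟩| = 156 / 26 = 6.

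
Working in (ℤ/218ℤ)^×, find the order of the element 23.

36

Since 23 ∈ (Z/218Z)^×, its order divides φ(218) = φ(2)·φ(109) = 1·108 = 108 = 2^2 · 3^3.
Divisors of 108: 1, 2, 3, 4, 6, 9, 12, 18, 27, 36, 54, 108.
Evaluate successive powers at the divisors of 108:
23^1 ≡ 23
23^2 ≡ 93
23^3 ≡ 177
23^4 ≡ 147
23^6 ≡ 155
23^9 ≡ 185
23^12 ≡ 45
23^18 ≡ 217
23^27 ≡ 33
23^36 ≡ 1
The smallest such exponent is 36, so the order of 23 is 36.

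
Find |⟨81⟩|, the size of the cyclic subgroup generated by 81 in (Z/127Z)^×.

Since 81 ∈ (Z/127Z)^×, its order divides φ(127) = 127 − 1 = 126 = 2 · 3^2 · 7.
Divisors of 126: 1, 2, 3, 6, 7, 9, 14, 18, 21, 42, 63, 126.
Evaluate successive powers at the divisors of 126:
81^1 ≡ 81 (mod 127)
81^2 ≡ 84 (mod 127)
81^3 ≡ 73 (mod 127)
81^6 ≡ 122 (mod 127)
81^7 ≡ 103 (mod 127)
81^9 ≡ 16 (mod 127)
81^14 ≡ 68 (mod 127)
81^18 ≡ 2 (mod 127)
81^21 ≡ 19 (mod 127)
81^42 ≡ 107 (mod 127)
81^63 ≡ 1 (mod 127) ✓
Hence ord(81) = 63.

63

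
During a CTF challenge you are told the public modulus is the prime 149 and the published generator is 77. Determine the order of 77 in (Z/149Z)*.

148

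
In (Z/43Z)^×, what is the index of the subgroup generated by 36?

By Lagrange's theorem, ord_43(36) divides φ(43) = 43 − 1 = 42 = 2 · 3 · 7.
Divisors of 42: 1, 2, 3, 6, 7, 14, 21, 42.
Test each divisor d:
36^1 ≡ 36 (mod 43)
36^2 ≡ 6 (mod 43)
36^3 ≡ 1 (mod 43) ✓
The order of 36 is 3, so the subgroup it generates has 3 elements.
The index is φ(43) / ord(36) = 42 / 3 = 14.

14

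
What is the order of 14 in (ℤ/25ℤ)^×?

10

By Lagrange's theorem, ord_25(14) divides φ(25) = φ(5^2) = 5·(5−1) = 20 = 2^2 · 5.
Divisors of 20: 1, 2, 4, 5, 10, 20.
Check 14^d mod 25 for each divisor in increasing order:
14^1 ≡ 14
14^2 ≡ 21
14^4 ≡ 16
14^5 ≡ 24
14^10 ≡ 1
Therefore the multiplicative order of 14 modulo 25 is 10.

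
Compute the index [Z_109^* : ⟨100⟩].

ord(100) | φ(109) = 109 − 1 = 108 = 2^2 · 3^3.
Divisors of 108: 1, 2, 3, 4, 6, 9, 12, 18, 27, 36, 54, 108.
Compute 100^d (mod 109) for the divisors d until we hit 1:
100^1 ≡ 100 (mod 109)
100^2 ≡ 81 (mod 109)
100^3 ≡ 34 (mod 109)
100^4 ≡ 21 (mod 109)
100^6 ≡ 66 (mod 109)
100^9 ≡ 64 (mod 109)
100^12 ≡ 105 (mod 109)
100^18 ≡ 63 (mod 109)
100^27 ≡ 108 (mod 109)
100^36 ≡ 45 (mod 109)
100^54 ≡ 1 (mod 109) ✓
Thus |⟨100⟩| = ord(100) = 54.
[(Z/109Z)^× : ⟨100⟩] = 108/54 = 2.

2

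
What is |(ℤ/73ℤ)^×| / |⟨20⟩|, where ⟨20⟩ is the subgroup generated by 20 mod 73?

Since 20 ∈ (Z/73Z)^×, its order divides φ(73) = 73 − 1 = 72 = 2^3 · 3^2.
Divisors of 72: 1, 2, 3, 4, 6, 8, 9, 12, 18, 24, 36, 72.
Compute 20^d (mod 73) for the divisors d until we hit 1:
20^1 ≡ 20
20^2 ≡ 35
20^3 ≡ 43
20^4 ≡ 57
20^6 ≡ 24
20^8 ≡ 37
20^9 ≡ 10
20^12 ≡ 65
20^18 ≡ 27
20^24 ≡ 64
20^36 ≡ 72
20^72 ≡ 1
The order of 20 is 72, so the subgroup it generates has 72 elements.
Index = |(Z/73Z)^×| / |⟨20⟩| = 72 / 72 = 1.

1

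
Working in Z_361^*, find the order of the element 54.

The order of 54 must divide φ(361) = φ(19^2) = 19·(19−1) = 342 = 2 · 3^2 · 19.
Divisors of 342: 1, 2, 3, 6, 9, 18, 19, 38, 57, 114, 171, 342.
Test each divisor d:
54^1 ≡ 54 (mod 361)
54^2 ≡ 28 (mod 361)
54^3 ≡ 68 (mod 361)
54^6 ≡ 292 (mod 361)
54^9 ≡ 1 (mod 361) ✓
Hence ord(54) = 9.

9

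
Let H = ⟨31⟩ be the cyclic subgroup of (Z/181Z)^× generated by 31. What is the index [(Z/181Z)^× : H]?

ord(31) | φ(181) = 181 − 1 = 180 = 2^2 · 3^2 · 5.
Divisors of 180: 1, 2, 3, 4, 5, 6, 9, 10, 12, 15, 18, 20, 30, 36, 45, 60, 90, 180.
Check 31^d mod 181 for each divisor in increasing order:
31^1 ≡ 31
31^2 ≡ 56
31^3 ≡ 107
31^4 ≡ 59
31^5 ≡ 19
31^6 ≡ 46
31^9 ≡ 35
31^10 ≡ 180
31^12 ≡ 125
31^15 ≡ 162
31^18 ≡ 139
31^20 ≡ 1
Thus |⟨31⟩| = ord(31) = 20.
Index = |(Z/181Z)^×| / |⟨31⟩| = 180 / 20 = 9.

9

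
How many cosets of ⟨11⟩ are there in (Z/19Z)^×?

Since 11 ∈ (Z/19Z)^×, its order divides φ(19) = 19 − 1 = 18 = 2 · 3^2.
Divisors of 18: 1, 2, 3, 6, 9, 18.
Check 11^d mod 19 for each divisor in increasing order:
11^1 ≡ 11
11^2 ≡ 7
11^3 ≡ 1
Thus |⟨11⟩| = ord(11) = 3.
The index is φ(19) / ord(11) = 18 / 3 = 6.

6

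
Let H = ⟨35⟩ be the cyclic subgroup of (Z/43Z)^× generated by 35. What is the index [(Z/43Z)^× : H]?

6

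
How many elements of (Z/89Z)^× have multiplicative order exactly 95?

0

φ(89) = 89 − 1 = 88 = 2^3 · 11.
Since (Z/89Z)^× is cyclic of order 88, the number of elements of order d is φ(d) when d | 88 and 0 otherwise.
95 does not divide 88, so no element of (Z/89Z)^× has order 95.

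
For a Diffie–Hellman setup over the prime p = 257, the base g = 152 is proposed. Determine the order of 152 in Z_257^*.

256

By Lagrange's theorem, ord_257(152) divides φ(257) = 257 − 1 = 256 = 2^8.
Divisors of 256: 1, 2, 4, 8, 16, 32, 64, 128, 256.
Compute 152^d (mod 257) for the divisors d until we hit 1:
152^1 ≡ 152
152^2 ≡ 231
152^4 ≡ 162
152^8 ≡ 30
152^16 ≡ 129
152^32 ≡ 193
152^64 ≡ 241
152^128 ≡ 256
152^256 ≡ 1
Therefore the multiplicative order of 152 modulo 257 is 256.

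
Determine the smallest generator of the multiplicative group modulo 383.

φ(383) = 383 − 1 = 382 = 2 · 191.
g is a primitive root iff g^(382/q) ≢ 1 (mod 383) for each prime q ∈ {2, 191}.
g = 2: 2^191 ≡ 1 — hits 1, so not a primitive root.
g = 3: 3^191 ≡ 1 — hits 1, so not a primitive root.
g = 4: 4^191 ≡ 1 — hits 1, so not a primitive root.
g = 5: 5^191 ≡ 382; 5^2 ≡ 25 — none is 1, so 5 is a primitive root.
Hence the least primitive root of 383 is 5.

5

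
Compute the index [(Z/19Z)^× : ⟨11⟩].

6

By Lagrange's theorem, ord_19(11) divides φ(19) = 19 − 1 = 18 = 2 · 3^2.
Divisors of 18: 1, 2, 3, 6, 9, 18.
Test each divisor d:
11^1 ≡ 11 (mod 19)
11^2 ≡ 7 (mod 19)
11^3 ≡ 1 (mod 19) ✓
So ord_19(11) = 3, hence |⟨11⟩| = 3.
Index = |(Z/19Z)^×| / |⟨11⟩| = 18 / 3 = 6.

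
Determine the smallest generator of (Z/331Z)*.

φ(331) = 331 − 1 = 330 = 2 · 3 · 5 · 11.
g is a primitive root iff g^(330/q) ≢ 1 (mod 331) for each prime q ∈ {2, 3, 5, 11}.
g = 2: 2^165 ≡ 330; 2^110 ≡ 299; 2^66 ≡ 64; 2^30 ≡ 1 — hits 1, so not a primitive root.
g = 3: 3^165 ≡ 330; 3^110 ≡ 299; 3^66 ≡ 64; 3^30 ≡ 270 — none is 1, so 3 is a primitive root.
Hence the least primitive root of 331 is 3.

3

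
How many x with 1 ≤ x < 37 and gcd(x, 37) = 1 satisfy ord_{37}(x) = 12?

4

φ(37) = 37 − 1 = 36 = 2^2 · 3^2.
(Z/37Z)^× is cyclic (|G| = 36); a cyclic group of order m has exactly φ(d) elements of each order d | m, and none otherwise.
12 = 2^2 · 3 divides 36, and φ(12) = 4.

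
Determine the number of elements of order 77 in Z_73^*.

0

φ(73) = 73 − 1 = 72 = 2^3 · 3^2.
In a cyclic group of order 72, there are φ(d) elements of order d for each divisor d of 72, and zero for non-divisors.
Here 72 is not a multiple of 77, so there are no elements of order 77.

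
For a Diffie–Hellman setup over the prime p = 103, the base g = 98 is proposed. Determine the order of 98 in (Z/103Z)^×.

51

Since 98 ∈ (Z/103Z)^×, its order divides φ(103) = 103 − 1 = 102 = 2 · 3 · 17.
Divisors of 102: 1, 2, 3, 6, 17, 34, 51, 102.
Compute 98^d (mod 103) for the divisors d until we hit 1:
98^1 ≡ 98 (mod 103)
98^2 ≡ 25 (mod 103)
98^3 ≡ 81 (mod 103)
98^6 ≡ 72 (mod 103)
98^17 ≡ 46 (mod 103)
98^34 ≡ 56 (mod 103)
98^51 ≡ 1 (mod 103) ✓
So ord_103(98) = 51.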